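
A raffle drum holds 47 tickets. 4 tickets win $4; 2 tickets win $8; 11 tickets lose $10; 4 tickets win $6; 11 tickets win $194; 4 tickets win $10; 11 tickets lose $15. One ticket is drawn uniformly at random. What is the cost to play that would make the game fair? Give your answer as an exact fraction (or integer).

E[payout] = (4/47)·4 + (2/47)·8 + (11/47)·(-10) + (4/47)·6 + (11/47)·194 + (4/47)·10 + (11/47)·(-15) = 1955/47
Fair fee = E[payout] = 1955/47

1955/47 dollars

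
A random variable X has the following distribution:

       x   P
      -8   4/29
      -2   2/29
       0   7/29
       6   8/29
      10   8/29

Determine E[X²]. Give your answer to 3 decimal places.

46.621

E[X²] = (4/29)·64 + (2/29)·4 + (7/29)·0 + (8/29)·36 + (8/29)·100
     = 1352/29 ≈ 46.621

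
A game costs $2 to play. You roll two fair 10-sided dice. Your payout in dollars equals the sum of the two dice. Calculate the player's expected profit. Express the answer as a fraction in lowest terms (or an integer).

Distribution of the sum of the two dice: 2 w.p. 1/100, 3 w.p. 1/50, 4 w.p. 3/100, 5 w.p. 1/25, 6 w.p. 1/20, 7 w.p. 3/50, …
E[payout] = (1/100)·2 + (1/50)·3 + (3/100)·4 + (1/25)·5 + (1/20)·6 + (3/50)·7 + (7/100)·8 + (2/25)·9 + (9/100)·10 + (1/10)·11 + (9/100)·12 + (2/25)·13 + (7/100)·14 + (3/50)·15 + (1/20)·16 + (1/25)·17 + (3/100)·18 + (1/50)·19 + (1/100)·20 = 11
Expected profit = 11 − 2 = 9

$9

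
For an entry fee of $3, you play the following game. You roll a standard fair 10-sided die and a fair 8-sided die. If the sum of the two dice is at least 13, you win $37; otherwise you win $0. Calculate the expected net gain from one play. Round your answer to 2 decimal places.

$6.71

E[payout] = (59/80)·0 + (21/80)·37 = 777/80
Expected profit = 777/80 − 3 = 537/80 ≈ $6.71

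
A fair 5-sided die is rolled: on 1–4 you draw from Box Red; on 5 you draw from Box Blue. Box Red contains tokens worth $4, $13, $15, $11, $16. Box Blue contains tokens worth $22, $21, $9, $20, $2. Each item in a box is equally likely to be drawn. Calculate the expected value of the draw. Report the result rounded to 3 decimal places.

E[X | Box Red] = (4 + 13 + 15 + 11 + 16)/5 = 59/5
E[X | Box Blue] = (22 + 21 + 9 + 20 + 2)/5 = 74/5
E[X] = (4/5)·59/5 + (1/5)·74/5 = 62/5 ≈ 12.400

$12.400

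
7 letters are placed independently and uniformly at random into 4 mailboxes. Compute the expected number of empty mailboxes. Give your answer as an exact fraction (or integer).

Let Xⱼ=1 if mailbox j is empty. P(Xⱼ=1) = ((4-1)/4)^7 = 2187/16384.
By linearity, E[#empty] = 4·2187/16384 = 2187/4096.

2187/4096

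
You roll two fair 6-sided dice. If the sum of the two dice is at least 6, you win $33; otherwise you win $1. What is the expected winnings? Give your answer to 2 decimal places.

$24.11

E[payout] = (5/18)·1 + (13/18)·33 = 217/9
≈ $24.11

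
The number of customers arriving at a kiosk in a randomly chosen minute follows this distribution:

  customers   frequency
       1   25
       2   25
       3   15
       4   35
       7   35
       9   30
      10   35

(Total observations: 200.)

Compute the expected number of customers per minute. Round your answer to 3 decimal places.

5.625

Total = 200, so P(customers=1) = 25/200, etc.
E[X] = (1/8)·1 + (1/8)·2 + (3/40)·3 + (7/40)·4 + (7/40)·7 + (3/20)·9 + (7/40)·10
     = 45/8 ≈ 5.625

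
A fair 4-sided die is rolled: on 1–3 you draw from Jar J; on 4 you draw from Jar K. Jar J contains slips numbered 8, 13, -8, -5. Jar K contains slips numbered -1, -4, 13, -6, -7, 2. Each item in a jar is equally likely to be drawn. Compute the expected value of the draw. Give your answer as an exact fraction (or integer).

E[X | Jar J] = (8 + 13 − 8 − 5)/4 = 2
E[X | Jar K] = (-1 − 4 + 13 − 6 − 7 + 2)/6 = -1/2
E[X] = (3/4)·2 + (1/4)·(-1/2) = 11/8

11/8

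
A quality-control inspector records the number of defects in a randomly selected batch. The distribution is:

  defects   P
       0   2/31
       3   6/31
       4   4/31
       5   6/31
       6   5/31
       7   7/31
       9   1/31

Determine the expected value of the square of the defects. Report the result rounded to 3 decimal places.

E[X²] = (2/31)·0 + (6/31)·9 + (4/31)·16 + (6/31)·25 + (5/31)·36 + (7/31)·49 + (1/31)·81
     = 872/31 ≈ 28.129

28.129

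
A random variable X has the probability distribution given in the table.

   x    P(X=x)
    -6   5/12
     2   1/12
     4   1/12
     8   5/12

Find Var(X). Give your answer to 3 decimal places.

E[X] = (5/12)·(-6) + (1/12)·2 + (1/12)·4 + (5/12)·8 = 4/3
E[X²] = (5/12)·36 + (1/12)·4 + (1/12)·16 + (5/12)·64 = 130/3
Var(X) = 130/3 − (4/3)² = 374/9 ≈ 41.556

41.556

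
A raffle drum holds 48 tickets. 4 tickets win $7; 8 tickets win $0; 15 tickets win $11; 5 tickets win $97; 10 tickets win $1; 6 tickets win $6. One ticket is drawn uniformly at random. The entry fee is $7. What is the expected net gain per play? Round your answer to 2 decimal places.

E[payout] = (4/48)·7 + (8/48)·0 + (15/48)·11 + (5/48)·97 + (10/48)·1 + (6/48)·6 = 181/12
Expected profit = 181/12 − 7 = 97/12 ≈ $8.08

$8.08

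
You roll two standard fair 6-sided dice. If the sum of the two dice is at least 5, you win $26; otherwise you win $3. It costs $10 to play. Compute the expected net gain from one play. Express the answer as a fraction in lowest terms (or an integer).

E[payout] = (1/6)·3 + (5/6)·26 = 133/6
Expected profit = 133/6 − 10 = 73/6

73/6 dollars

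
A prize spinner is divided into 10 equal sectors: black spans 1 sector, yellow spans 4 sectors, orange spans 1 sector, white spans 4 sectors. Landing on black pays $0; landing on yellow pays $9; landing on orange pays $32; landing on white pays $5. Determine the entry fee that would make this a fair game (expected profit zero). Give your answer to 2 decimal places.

$8.80

E[payout] = (1/10)·0 + (4/10)·9 + (1/10)·32 + (4/10)·5 = 44/5
Fair fee = E[payout] = 44/5 ≈ $8.80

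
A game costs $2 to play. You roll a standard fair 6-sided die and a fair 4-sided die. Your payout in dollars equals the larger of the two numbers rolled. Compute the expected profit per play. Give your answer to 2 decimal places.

Distribution of the larger of the two numbers rolled: 1 w.p. 1/24, 2 w.p. 1/8, 3 w.p. 5/24, 4 w.p. 7/24, 5 w.p. 1/6, 6 w.p. 1/6
E[payout] = (1/24)·1 + (1/8)·2 + (5/24)·3 + (7/24)·4 + (1/6)·5 + (1/6)·6 = 47/12
Expected profit = 47/12 − 2 = 23/12 ≈ $1.92

$1.92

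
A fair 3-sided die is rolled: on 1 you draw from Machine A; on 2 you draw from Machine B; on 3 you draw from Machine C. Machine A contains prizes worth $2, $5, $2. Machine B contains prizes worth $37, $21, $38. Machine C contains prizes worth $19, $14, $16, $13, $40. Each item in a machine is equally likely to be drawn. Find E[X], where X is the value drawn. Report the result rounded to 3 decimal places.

$18.467

E[X | Machine A] = (2 + 5 + 2)/3 = 3
E[X | Machine B] = (37 + 21 + 38)/3 = 32
E[X | Machine C] = (19 + 14 + 16 + 13 + 40)/5 = 102/5
E[X] = (1/3)·3 + (1/3)·32 + (1/3)·102/5 = 277/15 ≈ 18.467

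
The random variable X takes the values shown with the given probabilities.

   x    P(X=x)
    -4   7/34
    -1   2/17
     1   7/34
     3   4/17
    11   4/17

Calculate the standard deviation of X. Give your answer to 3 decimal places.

5.259

E[X] = 87/34, E[X²] = 1163/34
Var(X) = E[X²] − (E[X])² = 1163/34 − 7569/1156 = 31973/1156
SD(X) = √(31973/1156) ≈ 5.259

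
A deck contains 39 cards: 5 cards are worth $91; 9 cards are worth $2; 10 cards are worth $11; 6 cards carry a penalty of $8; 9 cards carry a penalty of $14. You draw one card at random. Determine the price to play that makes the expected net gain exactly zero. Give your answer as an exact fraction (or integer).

E[payout] = (5/39)·91 + (9/39)·2 + (10/39)·11 + (6/39)·(-8) + (9/39)·(-14) = 409/39
Fair fee = E[payout] = 409/39

409/39 dollars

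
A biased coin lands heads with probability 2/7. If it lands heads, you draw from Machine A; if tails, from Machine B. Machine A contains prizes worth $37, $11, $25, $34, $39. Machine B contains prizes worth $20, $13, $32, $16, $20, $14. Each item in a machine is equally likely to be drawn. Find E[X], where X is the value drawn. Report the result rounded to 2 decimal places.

E[X | Machine A] = (37 + 11 + 25 + 34 + 39)/5 = 146/5
E[X | Machine B] = (20 + 13 + 32 + 16 + 20 + 14)/6 = 115/6
E[X] = (2/7)·146/5 + (5/7)·115/6 = 661/30 ≈ 22.03

$22.03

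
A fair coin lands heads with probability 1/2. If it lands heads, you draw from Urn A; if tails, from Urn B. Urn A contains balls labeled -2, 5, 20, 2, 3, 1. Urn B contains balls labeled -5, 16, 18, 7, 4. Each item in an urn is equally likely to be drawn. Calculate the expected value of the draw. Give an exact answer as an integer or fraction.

77/12

E[X | Urn A] = (-2 + 5 + 20 + 2 + 3 + 1)/6 = 29/6
E[X | Urn B] = (-5 + 16 + 18 + 7 + 4)/5 = 8
E[X] = (1/2)·29/6 + (1/2)·8 = 77/12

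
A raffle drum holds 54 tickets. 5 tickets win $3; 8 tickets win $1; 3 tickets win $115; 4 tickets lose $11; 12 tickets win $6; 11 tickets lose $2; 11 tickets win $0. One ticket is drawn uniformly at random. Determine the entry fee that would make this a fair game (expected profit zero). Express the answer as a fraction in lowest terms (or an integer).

E[payout] = (5/54)·3 + (8/54)·1 + (3/54)·115 + (4/54)·(-11) + (12/54)·6 + (11/54)·(-2) + (11/54)·0 = 187/27
Fair fee = E[payout] = 187/27

187/27 dollars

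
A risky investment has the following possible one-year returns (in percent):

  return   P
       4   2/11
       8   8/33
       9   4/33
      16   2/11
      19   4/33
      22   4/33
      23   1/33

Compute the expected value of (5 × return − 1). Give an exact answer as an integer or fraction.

182/3

E[5x-1] = (2/11)·19 + (8/33)·39 + (4/33)·44 + (2/11)·79 + (4/33)·94 + (4/33)·109 + (1/33)·114
     = 182/3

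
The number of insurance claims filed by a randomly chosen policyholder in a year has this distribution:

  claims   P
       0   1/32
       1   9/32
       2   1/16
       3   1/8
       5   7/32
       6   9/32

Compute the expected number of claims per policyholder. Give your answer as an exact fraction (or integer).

E[X] = (1/32)·0 + (9/32)·1 + (1/16)·2 + (1/8)·3 + (7/32)·5 + (9/32)·6
     = 57/16

57/16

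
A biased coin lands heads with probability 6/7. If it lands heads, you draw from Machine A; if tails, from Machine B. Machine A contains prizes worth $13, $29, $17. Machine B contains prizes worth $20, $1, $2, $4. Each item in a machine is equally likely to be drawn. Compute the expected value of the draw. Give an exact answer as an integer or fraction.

499/28 dollars

E[X | Machine A] = (13 + 29 + 17)/3 = 59/3
E[X | Machine B] = (20 + 1 + 2 + 4)/4 = 27/4
E[X] = (6/7)·59/3 + (1/7)·27/4 = 499/28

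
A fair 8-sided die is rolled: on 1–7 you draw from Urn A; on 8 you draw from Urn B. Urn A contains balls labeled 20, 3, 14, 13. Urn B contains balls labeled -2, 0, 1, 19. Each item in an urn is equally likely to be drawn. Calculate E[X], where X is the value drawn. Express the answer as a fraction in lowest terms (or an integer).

E[X | Urn A] = (20 + 3 + 14 + 13)/4 = 25/2
E[X | Urn B] = (-2 + 0 + 1 + 19)/4 = 9/2
E[X] = (7/8)·25/2 + (1/8)·9/2 = 23/2

23/2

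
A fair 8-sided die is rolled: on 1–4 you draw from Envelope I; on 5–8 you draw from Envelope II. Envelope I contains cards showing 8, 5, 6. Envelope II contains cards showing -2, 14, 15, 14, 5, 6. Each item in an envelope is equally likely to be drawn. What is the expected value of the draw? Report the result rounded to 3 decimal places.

7.500

E[X | Envelope I] = (8 + 5 + 6)/3 = 19/3
E[X | Envelope II] = (-2 + 14 + 15 + 14 + 5 + 6)/6 = 26/3
E[X] = (1/2)·19/3 + (1/2)·26/3 = 15/2 ≈ 7.500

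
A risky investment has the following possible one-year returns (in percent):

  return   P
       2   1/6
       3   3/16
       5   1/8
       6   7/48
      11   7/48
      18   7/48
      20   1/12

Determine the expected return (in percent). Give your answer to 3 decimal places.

8.292

E[X] = (1/6)·2 + (3/16)·3 + (1/8)·5 + (7/48)·6 + (7/48)·11 + (7/48)·18 + (1/12)·20
     = 199/24 ≈ 8.292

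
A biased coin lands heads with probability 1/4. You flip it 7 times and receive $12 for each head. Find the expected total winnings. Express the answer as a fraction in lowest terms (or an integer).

$21

E[#heads] = 7·1/4 = 7/4 (linearity over flips).
E[winnings] = 12·7/4 = 21.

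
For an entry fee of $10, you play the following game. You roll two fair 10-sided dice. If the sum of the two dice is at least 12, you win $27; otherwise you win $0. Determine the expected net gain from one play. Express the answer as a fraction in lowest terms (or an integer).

E[payout] = (11/20)·0 + (9/20)·27 = 243/20
Expected profit = 243/20 − 10 = 43/20

43/20 dollars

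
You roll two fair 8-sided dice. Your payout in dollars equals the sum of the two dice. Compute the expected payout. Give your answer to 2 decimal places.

$9.00

Distribution of the sum of the two dice: 2 w.p. 1/64, 3 w.p. 1/32, 4 w.p. 3/64, 5 w.p. 1/16, 6 w.p. 5/64, 7 w.p. 3/32, …
E[payout] = (1/64)·2 + (1/32)·3 + (3/64)·4 + (1/16)·5 + (5/64)·6 + (3/32)·7 + (7/64)·8 + (1/8)·9 + (7/64)·10 + (3/32)·11 + (5/64)·12 + (1/16)·13 + (3/64)·14 + (1/32)·15 + (1/64)·16 = 9
≈ $9.00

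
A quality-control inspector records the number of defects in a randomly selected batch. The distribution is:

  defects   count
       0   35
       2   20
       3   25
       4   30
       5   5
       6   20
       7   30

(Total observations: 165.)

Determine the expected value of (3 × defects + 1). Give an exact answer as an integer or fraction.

Total = 165, so P(defects=0) = 35/165, etc.
E[3x+1] = (7/33)·1 + (4/33)·7 + (5/33)·10 + (2/11)·13 + (1/33)·16 + (4/33)·19 + (2/11)·22
     = 129/11

129/11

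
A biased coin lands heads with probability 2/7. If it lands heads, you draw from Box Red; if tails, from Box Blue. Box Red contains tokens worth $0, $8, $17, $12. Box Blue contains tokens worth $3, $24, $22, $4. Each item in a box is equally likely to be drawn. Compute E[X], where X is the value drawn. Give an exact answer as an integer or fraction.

E[X | Box Red] = (0 + 8 + 17 + 12)/4 = 37/4
E[X | Box Blue] = (3 + 24 + 22 + 4)/4 = 53/4
E[X] = (2/7)·37/4 + (5/7)·53/4 = 339/28

339/28 dollars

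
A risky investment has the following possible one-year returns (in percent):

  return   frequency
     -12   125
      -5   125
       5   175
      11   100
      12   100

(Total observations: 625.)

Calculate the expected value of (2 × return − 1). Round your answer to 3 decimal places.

2.360

Total = 625, so P(return=-12) = 125/625, etc.
E[2x-1] = (1/5)·(-25) + (1/5)·(-11) + (7/25)·9 + (4/25)·21 + (4/25)·23
     = 59/25 ≈ 2.360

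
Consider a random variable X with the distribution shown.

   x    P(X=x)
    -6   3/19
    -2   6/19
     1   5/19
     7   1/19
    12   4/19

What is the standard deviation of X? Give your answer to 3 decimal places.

E[X] = 30/19, E[X²] = 762/19
Var(X) = E[X²] − (E[X])² = 762/19 − 900/361 = 13578/361
SD(X) = √(13578/361) ≈ 6.133

6.133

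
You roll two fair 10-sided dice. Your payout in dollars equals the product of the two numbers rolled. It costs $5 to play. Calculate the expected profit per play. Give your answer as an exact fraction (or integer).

101/4 dollars

Distribution of the product of the two numbers rolled: 1 w.p. 1/100, 2 w.p. 1/50, 3 w.p. 1/50, 4 w.p. 3/100, 5 w.p. 1/50, 6 w.p. 1/25, …
E[payout] = (1/100)·1 + (1/50)·2 + (1/50)·3 + (3/100)·4 + (1/50)·5 + (1/25)·6 + (1/50)·7 + (1/25)·8 + (3/100)·9 + (1/25)·10 + (1/25)·12 + (1/50)·14 + (1/50)·15 + (3/100)·16 + (1/25)·18 + (1/25)·20 + (1/50)·21 + (1/25)·24 + (1/100)·25 + (1/50)·27 + (1/50)·28 + (1/25)·30 + (1/50)·32 + (1/50)·35 + (3/100)·36 + (1/25)·40 + (1/50)·42 + (1/50)·45 + (1/50)·48 + (1/100)·49 + (1/50)·50 + (1/50)·54 + (1/50)·56 + (1/50)·60 + (1/50)·63 + (1/100)·64 + (1/50)·70 + (1/50)·72 + (1/50)·80 + (1/100)·81 + (1/50)·90 + (1/100)·100 = 121/4
Expected profit = 121/4 − 5 = 101/4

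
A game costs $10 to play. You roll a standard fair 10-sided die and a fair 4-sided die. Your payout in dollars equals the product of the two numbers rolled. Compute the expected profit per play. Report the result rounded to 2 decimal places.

Distribution of the product of the two numbers rolled: 1 w.p. 1/40, 2 w.p. 1/20, 3 w.p. 1/20, 4 w.p. 3/40, 5 w.p. 1/40, 6 w.p. 3/40, …
E[payout] = (1/40)·1 + (1/20)·2 + (1/20)·3 + (3/40)·4 + (1/40)·5 + (3/40)·6 + (1/40)·7 + (3/40)·8 + (1/20)·9 + (1/20)·10 + (3/40)·12 + (1/40)·14 + (1/40)·15 + (1/20)·16 + (1/20)·18 + (1/20)·20 + (1/40)·21 + (1/20)·24 + (1/40)·27 + (1/40)·28 + (1/40)·30 + (1/40)·32 + (1/40)·36 + (1/40)·40 = 55/4
Expected profit = 55/4 − 10 = 15/4 ≈ $3.75

$3.75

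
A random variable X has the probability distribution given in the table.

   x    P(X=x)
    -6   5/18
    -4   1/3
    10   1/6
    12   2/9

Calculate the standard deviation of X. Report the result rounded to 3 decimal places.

E[X] = 4/3, E[X²] = 64
Var(X) = E[X²] − (E[X])² = 64 − 16/9 = 560/9
SD(X) = √(560/9) ≈ 7.888

7.888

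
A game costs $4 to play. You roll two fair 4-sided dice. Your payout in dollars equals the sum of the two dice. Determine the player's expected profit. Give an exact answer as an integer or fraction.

Distribution of the sum of the two dice: 2 w.p. 1/16, 3 w.p. 1/8, 4 w.p. 3/16, 5 w.p. 1/4, 6 w.p. 3/16, 7 w.p. 1/8, …
E[payout] = (1/16)·2 + (1/8)·3 + (3/16)·4 + (1/4)·5 + (3/16)·6 + (1/8)·7 + (1/16)·8 = 5
Expected profit = 5 − 4 = 1

$1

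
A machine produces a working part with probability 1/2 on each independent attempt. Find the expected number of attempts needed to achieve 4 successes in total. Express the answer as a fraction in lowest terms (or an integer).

By linearity (sum of 4 independent geometric waits), E[trials] = 4/p = 4/(1/2) = 8.

8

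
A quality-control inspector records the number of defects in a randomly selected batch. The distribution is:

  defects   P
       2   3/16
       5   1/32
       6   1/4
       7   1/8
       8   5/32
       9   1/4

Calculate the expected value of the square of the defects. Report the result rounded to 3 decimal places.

46.906

E[X²] = (3/16)·4 + (1/32)·25 + (1/4)·36 + (1/8)·49 + (5/32)·64 + (1/4)·81
     = 1501/32 ≈ 46.906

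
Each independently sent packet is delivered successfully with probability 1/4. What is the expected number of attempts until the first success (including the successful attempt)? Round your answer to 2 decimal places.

4.00

For a geometric distribution, E[trials] = 1/p = 1/(1/4) = 4.
≈ 4.00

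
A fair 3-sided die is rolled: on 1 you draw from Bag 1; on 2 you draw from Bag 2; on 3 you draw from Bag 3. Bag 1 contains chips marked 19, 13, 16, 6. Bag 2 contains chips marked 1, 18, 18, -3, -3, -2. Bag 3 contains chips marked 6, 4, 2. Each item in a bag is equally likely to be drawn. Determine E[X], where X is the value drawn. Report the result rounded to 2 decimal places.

7.44

E[X | Bag 1] = (19 + 13 + 16 + 6)/4 = 27/2
E[X | Bag 2] = (1 + 18 + 18 − 3 − 3 − 2)/6 = 29/6
E[X | Bag 3] = (6 + 4 + 2)/3 = 4
E[X] = (1/3)·27/2 + (1/3)·29/6 + (1/3)·4 = 67/9 ≈ 7.44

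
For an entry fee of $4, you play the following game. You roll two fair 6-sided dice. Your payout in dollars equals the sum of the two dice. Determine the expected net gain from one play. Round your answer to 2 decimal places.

Distribution of the sum of the two dice: 2 w.p. 1/36, 3 w.p. 1/18, 4 w.p. 1/12, 5 w.p. 1/9, 6 w.p. 5/36, 7 w.p. 1/6, …
E[payout] = (1/36)·2 + (1/18)·3 + (1/12)·4 + (1/9)·5 + (5/36)·6 + (1/6)·7 + (5/36)·8 + (1/9)·9 + (1/12)·10 + (1/18)·11 + (1/36)·12 = 7
Expected profit = 7 − 4 = 3 ≈ $3.00

$3.00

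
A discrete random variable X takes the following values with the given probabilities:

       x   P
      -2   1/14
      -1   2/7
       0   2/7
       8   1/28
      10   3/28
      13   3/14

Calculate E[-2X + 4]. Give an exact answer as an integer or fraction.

-24/7

E[-2x+4] = (1/14)·8 + (2/7)·6 + (2/7)·4 + (1/28)·(-12) + (3/28)·(-16) + (3/14)·(-22)
     = -24/7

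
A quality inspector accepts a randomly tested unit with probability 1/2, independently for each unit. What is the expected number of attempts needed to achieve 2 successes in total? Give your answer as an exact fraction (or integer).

By linearity (sum of 2 independent geometric waits), E[trials] = 2/p = 2/(1/2) = 4.

4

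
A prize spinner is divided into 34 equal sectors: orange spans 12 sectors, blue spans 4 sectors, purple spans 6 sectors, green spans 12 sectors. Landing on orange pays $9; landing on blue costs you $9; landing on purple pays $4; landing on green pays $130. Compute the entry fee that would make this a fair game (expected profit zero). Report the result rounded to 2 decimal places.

E[payout] = (12/34)·9 + (4/34)·(-9) + (6/34)·4 + (12/34)·130 = 828/17
Fair fee = E[payout] = 828/17 ≈ $48.71

$48.71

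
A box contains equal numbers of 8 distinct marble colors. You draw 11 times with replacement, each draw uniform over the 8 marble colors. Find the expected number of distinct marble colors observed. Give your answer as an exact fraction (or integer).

6612607849/1073741824

Let Xⱼ=1 if type j appears at least once. P(Xⱼ=1) = 1 − ((8−1)/8)^11 = 6612607849/8589934592.
E[#distinct] = 8·6612607849/8589934592 = 6612607849/1073741824.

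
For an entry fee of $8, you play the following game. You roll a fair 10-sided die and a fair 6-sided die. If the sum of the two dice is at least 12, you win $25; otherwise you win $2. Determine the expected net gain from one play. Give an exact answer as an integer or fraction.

-1/4 dollars

E[payout] = (3/4)·2 + (1/4)·25 = 31/4
Expected profit = 31/4 − 8 = -1/4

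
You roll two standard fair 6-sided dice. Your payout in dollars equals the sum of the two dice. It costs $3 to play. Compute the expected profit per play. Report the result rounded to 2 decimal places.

Distribution of the sum of the two dice: 2 w.p. 1/36, 3 w.p. 1/18, 4 w.p. 1/12, 5 w.p. 1/9, 6 w.p. 5/36, 7 w.p. 1/6, …
E[payout] = (1/36)·2 + (1/18)·3 + (1/12)·4 + (1/9)·5 + (5/36)·6 + (1/6)·7 + (5/36)·8 + (1/9)·9 + (1/12)·10 + (1/18)·11 + (1/36)·12 = 7
Expected profit = 7 − 3 = 4 ≈ $4.00

$4.00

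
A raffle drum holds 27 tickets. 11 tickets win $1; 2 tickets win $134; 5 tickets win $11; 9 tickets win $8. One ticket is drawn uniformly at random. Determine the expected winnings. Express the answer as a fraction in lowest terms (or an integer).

E[payout] = (11/27)·1 + (2/27)·134 + (5/27)·11 + (9/27)·8 = 406/27

406/27 dollars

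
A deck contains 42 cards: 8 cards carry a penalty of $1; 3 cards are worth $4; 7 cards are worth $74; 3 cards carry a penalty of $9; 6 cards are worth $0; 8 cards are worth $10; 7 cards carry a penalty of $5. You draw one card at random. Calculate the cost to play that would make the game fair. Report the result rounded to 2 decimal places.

E[payout] = (8/42)·(-1) + (3/42)·4 + (7/42)·74 + (3/42)·(-9) + (6/42)·0 + (8/42)·10 + (7/42)·(-5) = 90/7
Fair fee = E[payout] = 90/7 ≈ $12.86

$12.86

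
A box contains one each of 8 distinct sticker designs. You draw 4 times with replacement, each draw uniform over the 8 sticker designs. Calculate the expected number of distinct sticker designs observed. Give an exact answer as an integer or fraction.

1695/512

Let Xⱼ=1 if type j appears at least once. P(Xⱼ=1) = 1 − ((8−1)/8)^4 = 1695/4096.
E[#distinct] = 8·1695/4096 = 1695/512.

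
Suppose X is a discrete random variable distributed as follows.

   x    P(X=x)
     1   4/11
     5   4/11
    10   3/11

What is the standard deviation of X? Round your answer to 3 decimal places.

3.554

E[X] = 54/11, E[X²] = 404/11
Var(X) = E[X²] − (E[X])² = 404/11 − 2916/121 = 1528/121
SD(X) = √(1528/121) ≈ 3.554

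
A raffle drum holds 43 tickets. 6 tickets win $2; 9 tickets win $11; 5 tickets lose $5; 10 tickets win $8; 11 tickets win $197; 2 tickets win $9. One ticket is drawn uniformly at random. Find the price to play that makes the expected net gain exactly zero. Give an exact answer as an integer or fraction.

E[payout] = (6/43)·2 + (9/43)·11 + (5/43)·(-5) + (10/43)·8 + (11/43)·197 + (2/43)·9 = 2351/43
Fair fee = E[payout] = 2351/43

2351/43 dollars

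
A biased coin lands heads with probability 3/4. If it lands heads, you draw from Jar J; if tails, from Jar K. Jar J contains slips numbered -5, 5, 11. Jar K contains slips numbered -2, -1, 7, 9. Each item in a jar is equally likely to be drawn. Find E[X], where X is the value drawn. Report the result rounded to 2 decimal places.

E[X | Jar J] = (-5 + 5 + 11)/3 = 11/3
E[X | Jar K] = (-2 − 1 + 7 + 9)/4 = 13/4
E[X] = (3/4)·11/3 + (1/4)·13/4 = 57/16 ≈ 3.56

3.56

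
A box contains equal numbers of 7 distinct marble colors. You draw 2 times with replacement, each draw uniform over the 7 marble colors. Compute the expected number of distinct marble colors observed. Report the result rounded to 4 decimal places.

1.8571

Let Xⱼ=1 if type j appears at least once. P(Xⱼ=1) = 1 − ((7−1)/7)^2 = 13/49.
E[#distinct] = 7·13/49 = 13/7.
≈ 1.8571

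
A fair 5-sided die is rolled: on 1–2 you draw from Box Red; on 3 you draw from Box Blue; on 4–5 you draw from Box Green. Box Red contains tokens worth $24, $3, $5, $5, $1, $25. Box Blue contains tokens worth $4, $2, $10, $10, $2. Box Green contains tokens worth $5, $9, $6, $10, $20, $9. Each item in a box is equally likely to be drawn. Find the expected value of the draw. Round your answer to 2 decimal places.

E[X | Box Red] = (24 + 3 + 5 + 5 + 1 + 25)/6 = 21/2
E[X | Box Blue] = (4 + 2 + 10 + 10 + 2)/5 = 28/5
E[X | Box Green] = (5 + 9 + 6 + 10 + 20 + 9)/6 = 59/6
E[X] = (2/5)·21/2 + (1/5)·28/5 + (2/5)·59/6 = 694/75 ≈ 9.25

$9.25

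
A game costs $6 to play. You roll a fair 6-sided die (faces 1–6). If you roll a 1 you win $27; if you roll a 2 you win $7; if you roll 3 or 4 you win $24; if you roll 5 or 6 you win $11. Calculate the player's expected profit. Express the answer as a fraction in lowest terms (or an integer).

E[payout] = (1/6)·7 + (1/3)·11 + (1/3)·24 + (1/6)·27 = 52/3
Expected profit = 52/3 − 6 = 34/3

34/3 dollars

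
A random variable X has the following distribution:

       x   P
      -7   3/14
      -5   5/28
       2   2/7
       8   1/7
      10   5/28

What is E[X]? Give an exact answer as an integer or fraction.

E[X] = (3/14)·(-7) + (5/28)·(-5) + (2/7)·2 + (1/7)·8 + (5/28)·10
     = 31/28

31/28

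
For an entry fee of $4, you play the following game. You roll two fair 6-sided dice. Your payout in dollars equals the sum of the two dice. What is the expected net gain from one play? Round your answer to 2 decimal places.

$3.00

Distribution of the sum of the two dice: 2 w.p. 1/36, 3 w.p. 1/18, 4 w.p. 1/12, 5 w.p. 1/9, 6 w.p. 5/36, 7 w.p. 1/6, …
E[payout] = (1/36)·2 + (1/18)·3 + (1/12)·4 + (1/9)·5 + (5/36)·6 + (1/6)·7 + (5/36)·8 + (1/9)·9 + (1/12)·10 + (1/18)·11 + (1/36)·12 = 7
Expected profit = 7 − 4 = 3 ≈ $3.00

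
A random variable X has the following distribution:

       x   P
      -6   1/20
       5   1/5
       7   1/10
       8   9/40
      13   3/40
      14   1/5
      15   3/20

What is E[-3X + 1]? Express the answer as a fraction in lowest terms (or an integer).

-1067/40

E[-3x+1] = (1/20)·19 + (1/5)·(-14) + (1/10)·(-20) + (9/40)·(-23) + (3/40)·(-38) + (1/5)·(-41) + (3/20)·(-44)
     = -1067/40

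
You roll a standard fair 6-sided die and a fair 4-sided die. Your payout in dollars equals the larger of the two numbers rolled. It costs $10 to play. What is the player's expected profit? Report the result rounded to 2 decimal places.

-$6.08

Distribution of the larger of the two numbers rolled: 1 w.p. 1/24, 2 w.p. 1/8, 3 w.p. 5/24, 4 w.p. 7/24, 5 w.p. 1/6, 6 w.p. 1/6
E[payout] = (1/24)·1 + (1/8)·2 + (5/24)·3 + (7/24)·4 + (1/6)·5 + (1/6)·6 = 47/12
Expected profit = 47/12 − 10 = -73/12 ≈ -$6.08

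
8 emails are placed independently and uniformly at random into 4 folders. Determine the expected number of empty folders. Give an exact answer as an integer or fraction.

Let Xⱼ=1 if folder j is empty. P(Xⱼ=1) = ((4-1)/4)^8 = 6561/65536.
By linearity, E[#empty] = 4·6561/65536 = 6561/16384.

6561/16384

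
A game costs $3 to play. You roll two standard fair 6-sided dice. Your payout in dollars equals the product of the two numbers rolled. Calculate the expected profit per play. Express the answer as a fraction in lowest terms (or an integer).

Distribution of the product of the two numbers rolled: 1 w.p. 1/36, 2 w.p. 1/18, 3 w.p. 1/18, 4 w.p. 1/12, 5 w.p. 1/18, 6 w.p. 1/9, …
E[payout] = (1/36)·1 + (1/18)·2 + (1/18)·3 + (1/12)·4 + (1/18)·5 + (1/9)·6 + (1/18)·8 + (1/36)·9 + (1/18)·10 + (1/9)·12 + (1/18)·15 + (1/36)·16 + (1/18)·18 + (1/18)·20 + (1/18)·24 + (1/36)·25 + (1/18)·30 + (1/36)·36 = 49/4
Expected profit = 49/4 − 3 = 37/4

37/4 dollars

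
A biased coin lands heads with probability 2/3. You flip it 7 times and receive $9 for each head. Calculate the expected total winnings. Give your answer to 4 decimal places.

E[#heads] = 7·2/3 = 14/3 (linearity over flips).
E[winnings] = 9·14/3 = 42.
≈ 42.0000

$42.0000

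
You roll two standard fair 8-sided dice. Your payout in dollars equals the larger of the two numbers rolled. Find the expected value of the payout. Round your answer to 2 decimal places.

Distribution of the larger of the two numbers rolled: 1 w.p. 1/64, 2 w.p. 3/64, 3 w.p. 5/64, 4 w.p. 7/64, 5 w.p. 9/64, 6 w.p. 11/64, …
E[payout] = (1/64)·1 + (3/64)·2 + (5/64)·3 + (7/64)·4 + (9/64)·5 + (11/64)·6 + (13/64)·7 + (15/64)·8 = 93/16
≈ $5.81

$5.81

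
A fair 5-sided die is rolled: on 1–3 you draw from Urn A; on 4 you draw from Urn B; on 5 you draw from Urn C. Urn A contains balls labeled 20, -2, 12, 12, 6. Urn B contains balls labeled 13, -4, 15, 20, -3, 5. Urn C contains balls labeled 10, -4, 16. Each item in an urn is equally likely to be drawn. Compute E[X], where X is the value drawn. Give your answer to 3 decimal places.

E[X | Urn A] = (20 − 2 + 12 + 12 + 6)/5 = 48/5
E[X | Urn B] = (13 − 4 + 15 + 20 − 3 + 5)/6 = 23/3
E[X | Urn C] = (10 − 4 + 16)/3 = 22/3
E[X] = (3/5)·48/5 + (1/5)·23/3 + (1/5)·22/3 = 219/25 ≈ 8.760

8.760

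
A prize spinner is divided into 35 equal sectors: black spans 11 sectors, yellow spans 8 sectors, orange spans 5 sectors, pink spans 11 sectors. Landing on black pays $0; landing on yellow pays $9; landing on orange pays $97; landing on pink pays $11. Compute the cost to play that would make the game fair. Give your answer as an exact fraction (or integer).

E[payout] = (11/35)·0 + (8/35)·9 + (5/35)·97 + (11/35)·11 = 678/35
Fair fee = E[payout] = 678/35

678/35 dollars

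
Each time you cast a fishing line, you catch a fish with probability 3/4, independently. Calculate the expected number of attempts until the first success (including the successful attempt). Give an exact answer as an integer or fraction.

For a geometric distribution, E[trials] = 1/p = 1/(3/4) = 4/3.

4/3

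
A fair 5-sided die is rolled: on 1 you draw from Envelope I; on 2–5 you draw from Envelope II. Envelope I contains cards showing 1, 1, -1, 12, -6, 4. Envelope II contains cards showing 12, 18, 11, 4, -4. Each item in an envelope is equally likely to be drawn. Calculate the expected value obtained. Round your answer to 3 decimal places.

E[X | Envelope I] = (1 + 1 − 1 + 12 − 6 + 4)/6 = 11/6
E[X | Envelope II] = (12 + 18 + 11 + 4 − 4)/5 = 41/5
E[X] = (1/5)·11/6 + (4/5)·41/5 = 1039/150 ≈ 6.927

6.927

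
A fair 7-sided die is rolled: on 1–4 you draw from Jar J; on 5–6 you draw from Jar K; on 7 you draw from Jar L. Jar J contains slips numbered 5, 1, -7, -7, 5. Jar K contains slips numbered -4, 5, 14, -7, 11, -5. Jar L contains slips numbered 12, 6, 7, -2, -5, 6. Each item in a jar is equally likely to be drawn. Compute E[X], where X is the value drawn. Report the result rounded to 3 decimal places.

0.895

E[X | Jar J] = (5 + 1 − 7 − 7 + 5)/5 = -3/5
E[X | Jar K] = (-4 + 5 + 14 − 7 + 11 − 5)/6 = 7/3
E[X | Jar L] = (12 + 6 + 7 − 2 − 5 + 6)/6 = 4
E[X] = (4/7)·(-3/5) + (2/7)·7/3 + (1/7)·4 = 94/105 ≈ 0.895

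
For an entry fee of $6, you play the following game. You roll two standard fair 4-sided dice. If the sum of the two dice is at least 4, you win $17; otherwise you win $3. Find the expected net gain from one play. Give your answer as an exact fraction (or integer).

67/8 dollars

E[payout] = (3/16)·3 + (13/16)·17 = 115/8
Expected profit = 115/8 − 6 = 67/8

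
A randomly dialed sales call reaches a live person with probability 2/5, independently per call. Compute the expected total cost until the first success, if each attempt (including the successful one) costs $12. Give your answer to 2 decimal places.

E[#attempts] = 1/p = 5/2; E[cost] = 12·5/2 = 30.
≈ 30.00

$30.00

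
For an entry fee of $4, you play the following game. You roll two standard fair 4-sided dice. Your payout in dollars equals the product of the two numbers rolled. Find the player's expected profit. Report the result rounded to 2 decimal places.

Distribution of the product of the two numbers rolled: 1 w.p. 1/16, 2 w.p. 1/8, 3 w.p. 1/8, 4 w.p. 3/16, 6 w.p. 1/8, 8 w.p. 1/8, …
E[payout] = (1/16)·1 + (1/8)·2 + (1/8)·3 + (3/16)·4 + (1/8)·6 + (1/8)·8 + (1/16)·9 + (1/8)·12 + (1/16)·16 = 25/4
Expected profit = 25/4 − 4 = 9/4 ≈ $2.25

$2.25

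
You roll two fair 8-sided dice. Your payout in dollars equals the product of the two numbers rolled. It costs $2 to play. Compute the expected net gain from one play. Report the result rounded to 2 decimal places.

Distribution of the product of the two numbers rolled: 1 w.p. 1/64, 2 w.p. 1/32, 3 w.p. 1/32, 4 w.p. 3/64, 5 w.p. 1/32, 6 w.p. 1/16, …
E[payout] = (1/64)·1 + (1/32)·2 + (1/32)·3 + (3/64)·4 + (1/32)·5 + (1/16)·6 + (1/32)·7 + (1/16)·8 + (1/64)·9 + (1/32)·10 + (1/16)·12 + (1/32)·14 + (1/32)·15 + (3/64)·16 + (1/32)·18 + (1/32)·20 + (1/32)·21 + (1/16)·24 + (1/64)·25 + (1/32)·28 + (1/32)·30 + (1/32)·32 + (1/32)·35 + (1/64)·36 + (1/32)·40 + (1/32)·42 + (1/32)·48 + (1/64)·49 + (1/32)·56 + (1/64)·64 = 81/4
Expected profit = 81/4 − 2 = 73/4 ≈ $18.25

$18.25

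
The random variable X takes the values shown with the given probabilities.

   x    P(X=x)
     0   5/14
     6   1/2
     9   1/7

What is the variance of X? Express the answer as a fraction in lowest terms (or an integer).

E[X] = (5/14)·0 + (1/2)·6 + (1/7)·9 = 30/7
E[X²] = (5/14)·0 + (1/2)·36 + (1/7)·81 = 207/7
Var(X) = 207/7 − (30/7)² = 549/49

549/49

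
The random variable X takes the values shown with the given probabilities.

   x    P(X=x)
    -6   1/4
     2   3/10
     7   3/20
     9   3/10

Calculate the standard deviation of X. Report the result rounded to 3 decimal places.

5.808

E[X] = 57/20, E[X²] = 837/20
Var(X) = E[X²] − (E[X])² = 837/20 − 3249/400 = 13491/400
SD(X) = √(13491/400) ≈ 5.808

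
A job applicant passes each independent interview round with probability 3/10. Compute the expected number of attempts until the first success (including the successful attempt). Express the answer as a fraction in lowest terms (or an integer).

10/3

For a geometric distribution, E[trials] = 1/p = 1/(3/10) = 10/3.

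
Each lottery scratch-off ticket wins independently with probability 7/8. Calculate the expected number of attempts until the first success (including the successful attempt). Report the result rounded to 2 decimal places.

For a geometric distribution, E[trials] = 1/p = 1/(7/8) = 8/7.
≈ 1.14

1.14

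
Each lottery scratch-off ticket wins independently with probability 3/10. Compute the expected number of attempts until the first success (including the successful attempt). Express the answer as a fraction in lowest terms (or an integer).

10/3

For a geometric distribution, E[trials] = 1/p = 1/(3/10) = 10/3.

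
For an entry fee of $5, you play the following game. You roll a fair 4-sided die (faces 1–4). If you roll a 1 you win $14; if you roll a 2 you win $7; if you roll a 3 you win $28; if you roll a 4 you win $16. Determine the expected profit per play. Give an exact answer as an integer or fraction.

E[payout] = (1/4)·7 + (1/4)·14 + (1/4)·16 + (1/4)·28 = 65/4
Expected profit = 65/4 − 5 = 45/4

45/4 dollars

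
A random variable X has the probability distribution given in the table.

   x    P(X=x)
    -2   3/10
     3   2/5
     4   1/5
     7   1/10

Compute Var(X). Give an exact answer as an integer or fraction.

E[X] = (3/10)·(-2) + (2/5)·3 + (1/5)·4 + (1/10)·7 = 21/10
E[X²] = (3/10)·4 + (2/5)·9 + (1/5)·16 + (1/10)·49 = 129/10
Var(X) = 129/10 − (21/10)² = 849/100

849/100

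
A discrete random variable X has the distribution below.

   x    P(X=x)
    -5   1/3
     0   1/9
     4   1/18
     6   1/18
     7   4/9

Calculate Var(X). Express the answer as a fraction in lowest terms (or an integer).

E[X] = (1/3)·(-5) + (1/9)·0 + (1/18)·4 + (1/18)·6 + (4/9)·7 = 2
E[X²] = (1/3)·25 + (1/9)·0 + (1/18)·16 + (1/18)·36 + (4/9)·49 = 33
Var(X) = 33 − (2)² = 29

29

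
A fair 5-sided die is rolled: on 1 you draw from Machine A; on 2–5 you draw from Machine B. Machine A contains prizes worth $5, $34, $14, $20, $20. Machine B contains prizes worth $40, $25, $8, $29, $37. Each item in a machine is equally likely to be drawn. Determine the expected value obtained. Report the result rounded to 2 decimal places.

$25.96

E[X | Machine A] = (5 + 34 + 14 + 20 + 20)/5 = 93/5
E[X | Machine B] = (40 + 25 + 8 + 29 + 37)/5 = 139/5
E[X] = (1/5)·93/5 + (4/5)·139/5 = 649/25 ≈ 25.96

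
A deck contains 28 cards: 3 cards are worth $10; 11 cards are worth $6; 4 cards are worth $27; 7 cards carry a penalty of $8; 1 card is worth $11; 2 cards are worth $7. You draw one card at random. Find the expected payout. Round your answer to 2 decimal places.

E[payout] = (3/28)·10 + (11/28)·6 + (4/28)·27 + (7/28)·(-8) + (1/28)·11 + (2/28)·7 = 173/28
≈ $6.18

$6.18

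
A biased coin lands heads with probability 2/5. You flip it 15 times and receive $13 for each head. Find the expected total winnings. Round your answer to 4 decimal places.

E[#heads] = 15·2/5 = 6 (linearity over flips).
E[winnings] = 13·6 = 78.
≈ 78.0000

$78.0000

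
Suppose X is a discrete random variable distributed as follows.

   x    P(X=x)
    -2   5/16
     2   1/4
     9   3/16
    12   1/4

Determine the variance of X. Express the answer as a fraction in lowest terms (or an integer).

E[X] = (5/16)·(-2) + (1/4)·2 + (3/16)·9 + (1/4)·12 = 73/16
E[X²] = (5/16)·4 + (1/4)·4 + (3/16)·81 + (1/4)·144 = 855/16
Var(X) = 855/16 − (73/16)² = 8351/256

8351/256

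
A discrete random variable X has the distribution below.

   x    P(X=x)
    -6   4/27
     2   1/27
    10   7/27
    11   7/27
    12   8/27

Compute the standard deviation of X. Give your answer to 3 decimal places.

6.201

E[X] = 221/27, E[X²] = 949/9
Var(X) = E[X²] − (E[X])² = 949/9 − 48841/729 = 28028/729
SD(X) = √(28028/729) ≈ 6.201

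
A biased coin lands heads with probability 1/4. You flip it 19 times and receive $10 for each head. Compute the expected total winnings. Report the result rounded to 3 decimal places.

$47.500

E[#heads] = 19·1/4 = 19/4 (linearity over flips).
E[winnings] = 10·19/4 = 95/2.
≈ 47.500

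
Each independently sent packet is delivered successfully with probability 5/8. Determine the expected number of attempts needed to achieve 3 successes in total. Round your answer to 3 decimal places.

4.800

By linearity (sum of 3 independent geometric waits), E[trials] = 3/p = 3/(5/8) = 24/5.
≈ 4.800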